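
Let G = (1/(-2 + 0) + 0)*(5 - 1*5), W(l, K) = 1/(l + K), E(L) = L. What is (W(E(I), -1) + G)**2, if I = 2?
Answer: 1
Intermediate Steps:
W(l, K) = 1/(K + l)
G = 0 (G = (1/(-2) + 0)*(5 - 5) = (-1/2 + 0)*0 = -1/2*0 = 0)
(W(E(I), -1) + G)**2 = (1/(-1 + 2) + 0)**2 = (1/1 + 0)**2 = (1 + 0)**2 = 1**2 = 1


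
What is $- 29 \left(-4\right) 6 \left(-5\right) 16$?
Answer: $-55680$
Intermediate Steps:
$- 29 \left(-4\right) 6 \left(-5\right) 16 = - 29 \left(\left(-24\right) \left(-5\right)\right) 16 = \left(-29\right) 120 \cdot 16 = \left(-3480\right) 16 = -55680$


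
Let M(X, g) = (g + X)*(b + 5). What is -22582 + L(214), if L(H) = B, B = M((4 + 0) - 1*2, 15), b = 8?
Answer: -22361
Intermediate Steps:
M(X, g) = 13*X + 13*g (M(X, g) = (g + X)*(8 + 5) = (X + g)*13 = 13*X + 13*g)
B = 221 (B = 13*((4 + 0) - 1*2) + 13*15 = 13*(4 - 2) + 195 = 13*2 + 195 = 26 + 195 = 221)
L(H) = 221
-22582 + L(214) = -22582 + 221 = -22361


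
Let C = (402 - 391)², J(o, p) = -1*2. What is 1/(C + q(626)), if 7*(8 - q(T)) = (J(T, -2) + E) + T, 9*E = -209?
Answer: 63/2720 ≈ 0.023162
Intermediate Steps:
E = -209/9 (E = (⅑)*(-209) = -209/9 ≈ -23.222)
J(o, p) = -2
C = 121 (C = 11² = 121)
q(T) = 731/63 - T/7 (q(T) = 8 - ((-2 - 209/9) + T)/7 = 8 - (-227/9 + T)/7 = 8 + (227/63 - T/7) = 731/63 - T/7)
1/(C + q(626)) = 1/(121 + (731/63 - ⅐*626)) = 1/(121 + (731/63 - 626/7)) = 1/(121 - 4903/63) = 1/(2720/63) = 63/2720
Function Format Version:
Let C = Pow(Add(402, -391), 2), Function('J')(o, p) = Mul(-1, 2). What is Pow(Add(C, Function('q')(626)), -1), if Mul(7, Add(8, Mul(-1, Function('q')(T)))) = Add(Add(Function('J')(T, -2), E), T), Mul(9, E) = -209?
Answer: Rational(63, 2720) ≈ 0.023162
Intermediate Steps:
E = Rational(-209, 9) (E = Mul(Rational(1, 9), -209) = Rational(-209, 9) ≈ -23.222)
Function('J')(o, p) = -2
C = 121 (C = Pow(11, 2) = 121)
Function('q')(T) = Add(Rational(731, 63), Mul(Rational(-1, 7), T)) (Function('q')(T) = Add(8, Mul(Rational(-1, 7), Add(Add(-2, Rational(-209, 9)), T))) = Add(8, Mul(Rational(-1, 7), Add(Rational(-227, 9), T))) = Add(8, Add(Rational(227, 63), Mul(Rational(-1, 7), T))) = Add(Rational(731, 63), Mul(Rational(-1, 7), T)))
Pow(Add(C, Function('q')(626)), -1) = Pow(Add(121, Add(Rational(731, 63), Mul(Rational(-1, 7), 626))), -1) = Pow(Add(121, Add(Rational(731, 63), Rational(-626, 7))), -1) = Pow(Add(121, Rational(-4903, 63)), -1) = Pow(Rational(2720, 63), -1) = Rational(63, 2720)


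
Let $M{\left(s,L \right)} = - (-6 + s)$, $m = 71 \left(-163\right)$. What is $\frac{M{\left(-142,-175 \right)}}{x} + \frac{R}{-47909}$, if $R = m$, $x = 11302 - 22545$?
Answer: $\frac{123024707}{538640887} \approx 0.2284$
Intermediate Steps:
$m = -11573$
$M{\left(s,L \right)} = 6 - s$
$x = -11243$ ($x = 11302 - 22545 = -11243$)
$R = -11573$
$\frac{M{\left(-142,-175 \right)}}{x} + \frac{R}{-47909} = \frac{6 - -142}{-11243} - \frac{11573}{-47909} = \left(6 + 142\right) \left(- \frac{1}{11243}\right) - - \frac{11573}{47909} = 148 \left(- \frac{1}{11243}\right) + \frac{11573}{47909} = - \frac{148}{11243} + \frac{11573}{47909} = \frac{123024707}{538640887}$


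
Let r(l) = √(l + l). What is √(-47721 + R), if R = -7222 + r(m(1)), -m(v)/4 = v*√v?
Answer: √(-54943 + 2*I*√2) ≈ 0.006 + 234.4*I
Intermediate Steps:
m(v) = -4*v^(3/2) (m(v) = -4*v*√v = -4*v^(3/2))
r(l) = √2*√l (r(l) = √(2*l) = √2*√l)
R = -7222 + 2*I*√2 (R = -7222 + √2*√(-4*1^(3/2)) = -7222 + √2*√(-4*1) = -7222 + √2*√(-4) = -7222 + √2*(2*I) = -7222 + 2*I*√2 ≈ -7222.0 + 2.8284*I)
√(-47721 + R) = √(-47721 + (-7222 + 2*I*√2)) = √(-54943 + 2*I*√2)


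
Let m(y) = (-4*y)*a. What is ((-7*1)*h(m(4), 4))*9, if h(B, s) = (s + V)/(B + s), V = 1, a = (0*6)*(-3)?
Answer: -315/4 ≈ -78.750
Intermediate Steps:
a = 0 (a = 0*(-3) = 0)
m(y) = 0 (m(y) = -4*y*0 = 0)
h(B, s) = (1 + s)/(B + s) (h(B, s) = (s + 1)/(B + s) = (1 + s)/(B + s))
((-7*1)*h(m(4), 4))*9 = ((-7*1)*((1 + 4)/(0 + 4)))*9 = -7*5/4*9 = -35/4*9 = -315/4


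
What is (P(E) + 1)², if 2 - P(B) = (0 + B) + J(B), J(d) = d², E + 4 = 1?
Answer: 9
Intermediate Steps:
E = -3 (E = -4 + 1 = -3)
P(B) = 2 - B - B² (P(B) = 2 - ((0 + B) + B²) = 2 - (B + B²) = 2 + (-B - B²) = 2 - B - B²)
(P(E) + 1)² = ((2 - 1*(-3) - 1*(-3)²) + 1)² = ((2 + 3 - 1*9) + 1)² = ((2 + 3 - 9) + 1)² = (-4 + 1)² = (-3)² = 9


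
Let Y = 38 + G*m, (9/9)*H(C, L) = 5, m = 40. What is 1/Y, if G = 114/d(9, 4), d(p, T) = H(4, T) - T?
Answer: 1/4598 ≈ 0.00021749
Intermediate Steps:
H(C, L) = 5
d(p, T) = 5 - T
G = 114 (G = 114/(5 - 1*4) = 114/(5 - 4) = 114/1 = 114*1 = 114)
Y = 4598 (Y = 38 + 114*40 = 38 + 4560 = 4598)
1/Y = 1/4598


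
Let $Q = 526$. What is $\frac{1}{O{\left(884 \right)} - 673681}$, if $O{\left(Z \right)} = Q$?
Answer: $- \frac{1}{673155} \approx -1.4855 \cdot 10^{-6}$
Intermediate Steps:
$O{\left(Z \right)} = 526$
$\frac{1}{O{\left(884 \right)} - 673681} = \frac{1}{526 - 673681} = \frac{1}{-673155} = - \frac{1}{673155}$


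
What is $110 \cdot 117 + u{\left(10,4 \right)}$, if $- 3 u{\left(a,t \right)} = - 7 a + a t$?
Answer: $12880$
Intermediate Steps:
$u{\left(a,t \right)} = \frac{7 a}{3} - \frac{a t}{3}$ ($u{\left(a,t \right)} = - \frac{- 7 a + a t}{3} = \frac{7 a}{3} - \frac{a t}{3}$)
$110 \cdot 117 + u{\left(10,4 \right)} = 110 \cdot 117 + \frac{1}{3} \cdot 10 \left(7 - 4\right) = 12870 + \frac{1}{3} \cdot 10 \left(7 - 4\right) = 12870 + \frac{1}{3} \cdot 10 \cdot 3 = 12870 + 10 = 12880$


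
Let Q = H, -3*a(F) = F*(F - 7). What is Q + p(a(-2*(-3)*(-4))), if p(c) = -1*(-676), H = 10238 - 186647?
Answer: -175733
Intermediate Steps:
a(F) = -F*(-7 + F)/3 (a(F) = -F*(F - 7)/3 = -F*(-7 + F)/3)
H = -176409
p(c) = 676
Q = -176409
Q + p(a(-2*(-3)*(-4))) = -176409 + 676 = -175733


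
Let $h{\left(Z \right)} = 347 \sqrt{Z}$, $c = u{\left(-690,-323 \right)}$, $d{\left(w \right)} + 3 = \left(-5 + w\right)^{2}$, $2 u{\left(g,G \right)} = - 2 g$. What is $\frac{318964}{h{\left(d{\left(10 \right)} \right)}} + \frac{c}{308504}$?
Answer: $\frac{345}{154252} + \frac{159482 \sqrt{22}}{3817} \approx 195.98$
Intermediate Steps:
$u{\left(g,G \right)} = - g$ ($u{\left(g,G \right)} = \frac{\left(-2\right) g}{2} = - g$)
$d{\left(w \right)} = -3 + \left(-5 + w\right)^{2}$
$c = 690$ ($c = \left(-1\right) \left(-690\right) = 690$)
$\frac{318964}{h{\left(d{\left(10 \right)} \right)}} + \frac{c}{308504} = \frac{318964}{347 \sqrt{-3 + \left(-5 + 10\right)^{2}}} + \frac{690}{308504} = \frac{318964}{347 \sqrt{-3 + 5^{2}}} + 690 \cdot \frac{1}{308504} = \frac{318964}{347 \sqrt{-3 + 25}} + \frac{345}{154252} = \frac{318964}{347 \sqrt{22}} + \frac{345}{154252} = 318964 \frac{\sqrt{22}}{7634} + \frac{345}{154252} = \frac{159482 \sqrt{22}}{3817} + \frac{345}{154252} = \frac{345}{154252} + \frac{159482 \sqrt{22}}{3817}$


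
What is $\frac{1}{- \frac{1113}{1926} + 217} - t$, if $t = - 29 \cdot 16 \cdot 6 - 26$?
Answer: $\frac{390430472}{138943} \approx 2810.0$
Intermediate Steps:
$t = -2810$ ($t = \left(-29\right) 96 - 26 = -2784 - 26 = -2810$)
$\frac{1}{- \frac{1113}{1926} + 217} - t = \frac{1}{- \frac{1113}{1926} + 217} - -2810 = \frac{1}{\left(-1113\right) \frac{1}{1926} + 217} + 2810 = \frac{1}{- \frac{371}{642} + 217} + 2810 = \frac{1}{\frac{138943}{642}} + 2810 = \frac{642}{138943} + 2810 = \frac{390430472}{138943}$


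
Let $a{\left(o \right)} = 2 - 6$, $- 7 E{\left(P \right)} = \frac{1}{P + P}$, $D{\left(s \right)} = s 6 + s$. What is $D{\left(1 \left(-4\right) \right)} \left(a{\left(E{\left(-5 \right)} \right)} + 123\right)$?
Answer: $-3332$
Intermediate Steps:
$D{\left(s \right)} = 7 s$ ($D{\left(s \right)} = 6 s + s = 7 s$)
$E{\left(P \right)} = - \frac{1}{14 P}$ ($E{\left(P \right)} = - \frac{1}{7 \left(P + P\right)} = - \frac{1}{7 \cdot 2 P} = - \frac{\frac{1}{2} \frac{1}{P}}{7} = - \frac{1}{14 P}$)
$a{\left(o \right)} = -4$ ($a{\left(o \right)} = 2 - 6 = -4$)
$D{\left(1 \left(-4\right) \right)} \left(a{\left(E{\left(-5 \right)} \right)} + 123\right) = 7 \cdot 1 \left(-4\right) \left(-4 + 123\right) = 7 \left(-4\right) 119 = \left(-28\right) 119 = -3332$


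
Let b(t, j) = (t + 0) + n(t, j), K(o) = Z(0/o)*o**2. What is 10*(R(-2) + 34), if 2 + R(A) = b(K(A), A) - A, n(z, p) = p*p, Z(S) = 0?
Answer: 380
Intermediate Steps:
K(o) = 0 (K(o) = 0*o**2 = 0)
n(z, p) = p**2
b(t, j) = t + j**2 (b(t, j) = (t + 0) + j**2 = t + j**2)
R(A) = -2 + A**2 - A (R(A) = -2 + ((0 + A**2) - A) = -2 + (A**2 - A) = -2 + A**2 - A)
10*(R(-2) + 34) = 10*((-2 + (-2)**2 - 1*(-2)) + 34) = 10*((-2 + 4 + 2) + 34) = 10*(4 + 34) = 10*38 = 380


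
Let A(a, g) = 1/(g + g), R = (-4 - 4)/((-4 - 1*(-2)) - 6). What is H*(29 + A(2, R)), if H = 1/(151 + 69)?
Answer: 59/440 ≈ 0.13409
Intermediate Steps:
R = 1 (R = -8/((-4 + 2) - 6) = -8/(-2 - 6) = -8/(-8) = -8*(-⅛) = 1)
A(a, g) = 1/(2*g)
H = 1/220 ≈ 0.0045455
H*(29 + A(2, R)) = (29 + (½)/1)/220 = (29 + (½)*1)/220 = (29 + ½)/220 = (1/220)*(59/2) = 59/440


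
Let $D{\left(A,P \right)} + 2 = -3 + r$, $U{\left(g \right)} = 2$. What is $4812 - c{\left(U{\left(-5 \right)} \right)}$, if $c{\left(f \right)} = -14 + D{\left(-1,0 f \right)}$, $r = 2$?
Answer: $4829$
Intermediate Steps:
$D{\left(A,P \right)} = -3$ ($D{\left(A,P \right)} = -2 + \left(-3 + 2\right) = -2 - 1 = -3$)
$c{\left(f \right)} = -17$ ($c{\left(f \right)} = -14 - 3 = -17$)
$4812 - c{\left(U{\left(-5 \right)} \right)} = 4812 - -17 = 4812 + 17 = 4829$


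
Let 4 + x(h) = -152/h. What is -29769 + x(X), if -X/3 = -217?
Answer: -19382375/651 ≈ -29773.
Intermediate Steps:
X = 651 (X = -3*(-217) = 651)
x(h) = -4 - 152/h
-29769 + x(X) = -29769 + (-4 - 152/651) = -29769 - 2756/651 = -19382375/651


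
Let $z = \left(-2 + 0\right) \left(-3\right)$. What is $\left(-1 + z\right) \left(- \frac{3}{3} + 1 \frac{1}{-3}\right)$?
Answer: $- \frac{20}{3} \approx -6.6667$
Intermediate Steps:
$z = 6$ ($z = \left(-2\right) \left(-3\right) = 6$)
$\left(-1 + z\right) \left(- \frac{3}{3} + 1 \frac{1}{-3}\right) = \left(-1 + 6\right) \left(- \frac{3}{3} + 1 \frac{1}{-3}\right) = 5 \left(\left(-3\right) \frac{1}{3} + 1 \left(- \frac{1}{3}\right)\right) = 5 \left(-1 - \frac{1}{3}\right) = 5 \left(- \frac{4}{3}\right) = - \frac{20}{3}$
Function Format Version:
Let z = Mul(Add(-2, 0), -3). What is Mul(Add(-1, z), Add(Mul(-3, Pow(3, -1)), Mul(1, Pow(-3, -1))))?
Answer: Rational(-20, 3) ≈ -6.6667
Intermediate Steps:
z = 6 (z = Mul(-2, -3) = 6)
Mul(Add(-1, z), Add(Mul(-3, Pow(3, -1)), Mul(1, Pow(-3, -1)))) = Mul(Add(-1, 6), Add(Mul(-3, Pow(3, -1)), Mul(1, Pow(-3, -1)))) = Mul(5, Add(Mul(-3, Rational(1, 3)), Mul(1, Rational(-1, 3)))) = Mul(5, Add(-1, Rational(-1, 3))) = Mul(5, Rational(-4, 3)) = Rational(-20, 3)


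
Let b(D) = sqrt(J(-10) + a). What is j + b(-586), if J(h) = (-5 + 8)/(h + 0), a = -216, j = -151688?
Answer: -151688 + I*sqrt(21630)/10 ≈ -1.5169e+5 + 14.707*I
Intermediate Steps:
J(h) = 3/h
b(D) = I*sqrt(21630)/10 (b(D) = sqrt(3/(-10) - 216) = sqrt(3*(-1/10) - 216) = sqrt(-3/10 - 216) = sqrt(-2163/10) = I*sqrt(21630)/10)
j + b(-586) = -151688 + I*sqrt(21630)/10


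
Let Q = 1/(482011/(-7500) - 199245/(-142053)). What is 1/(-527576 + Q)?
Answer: -22325590361/11778446015427436 ≈ -1.8955e-6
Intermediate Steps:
Q = -355132500/22325590361 (Q = 1/(482011*(-1/7500) - 199245*(-1/142053)) = 1/(-482011/7500 + 66415/47351) = 1/(-22325590361/355132500) = -355132500/22325590361 ≈ -0.015907)
1/(-527576 + Q) = 1/(-527576 - 355132500/22325590361) = 1/(-11778446015427436/22325590361) = -22325590361/11778446015427436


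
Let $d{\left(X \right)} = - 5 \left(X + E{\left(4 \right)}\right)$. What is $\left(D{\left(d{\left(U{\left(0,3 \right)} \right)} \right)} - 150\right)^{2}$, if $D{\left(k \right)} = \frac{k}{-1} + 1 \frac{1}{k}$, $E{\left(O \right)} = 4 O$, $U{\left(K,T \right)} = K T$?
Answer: $\frac{31371201}{6400} \approx 4901.8$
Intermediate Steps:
$d{\left(X \right)} = -80 - 5 X$ ($d{\left(X \right)} = - 5 \left(X + 4 \cdot 4\right) = - 5 \left(X + 16\right) = - 5 \left(16 + X\right) = -80 - 5 X$)
$D{\left(k \right)} = \frac{1}{k} - k$ ($D{\left(k \right)} = k \left(-1\right) + \frac{1}{k} = - k + \frac{1}{k} = \frac{1}{k} - k$)
$\left(D{\left(d{\left(U{\left(0,3 \right)} \right)} \right)} - 150\right)^{2} = \left(\left(\frac{1}{-80 - 5 \cdot 0 \cdot 3} - \left(-80 - 5 \cdot 0 \cdot 3\right)\right) - 150\right)^{2} = \left(\left(\frac{1}{-80 - 0} - \left(-80 - 0\right)\right) - 150\right)^{2} = \left(\left(\frac{1}{-80 + 0} - \left(-80 + 0\right)\right) - 150\right)^{2} = \left(\left(\frac{1}{-80} - -80\right) - 150\right)^{2} = \left(\left(- \frac{1}{80} + 80\right) - 150\right)^{2} = \left(\frac{6399}{80} - 150\right)^{2} = \left(- \frac{5601}{80}\right)^{2} = \frac{31371201}{6400}$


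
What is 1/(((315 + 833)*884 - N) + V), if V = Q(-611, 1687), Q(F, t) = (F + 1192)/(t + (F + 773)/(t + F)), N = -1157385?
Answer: 907687/1971693444657 ≈ 4.6036e-7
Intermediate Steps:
Q(F, t) = (1192 + F)/(t + (773 + F)/(F + t))
V = 312578/907687 (V = ((-611)² + 1192*(-611) + 1192*1687 - 611*1687)/(773 - 611 + 1687² - 611*1687) = (373321 - 728312 + 2010904 - 1030757)/(773 - 611 + 2845969 - 1030757) = 625156/1815374 = (1/1815374)*625156 = 312578/907687 ≈ 0.34437)
1/(((315 + 833)*884 - N) + V) = 1/(((315 + 833)*884 - 1*(-1157385)) + 312578/907687) = 1/((1148*884 + 1157385) + 312578/907687) = 1/((1014832 + 1157385) + 312578/907687) = 1/(2172217 + 312578/907687) = 1/(1971693444657/907687) = 907687/1971693444657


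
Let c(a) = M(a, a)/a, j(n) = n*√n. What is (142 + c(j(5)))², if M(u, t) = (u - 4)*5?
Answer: 108061/5 - 1176*√5/5 ≈ 21086.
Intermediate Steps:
M(u, t) = -20 + 5*u (M(u, t) = (-4 + u)*5 = -20 + 5*u)
j(n) = n^(3/2)
c(a) = (-20 + 5*a)/a
(142 + c(j(5)))² = (142 + (5 - 20*√5/25))² = (142 + (5 - 4*√5/5))² = (147 - 4*√5/5)²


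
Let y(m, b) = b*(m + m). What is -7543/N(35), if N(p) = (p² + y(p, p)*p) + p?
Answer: -7543/87010 ≈ -0.086691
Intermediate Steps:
y(m, b) = 2*b*m (y(m, b) = b*(2*m) = 2*b*m)
N(p) = p + p² + 2*p³ (N(p) = (p² + (2*p*p)*p) + p = (p² + (2*p²)*p) + p = (p² + 2*p³) + p = p + p² + 2*p³)
-7543/N(35) = -7543*1/(35*(1 + 35 + 2*35²)) = -7543*1/(35*(1 + 35 + 2*1225)) = -7543*1/(35*(1 + 35 + 2450)) = -7543/(35*2486) = -7543/87010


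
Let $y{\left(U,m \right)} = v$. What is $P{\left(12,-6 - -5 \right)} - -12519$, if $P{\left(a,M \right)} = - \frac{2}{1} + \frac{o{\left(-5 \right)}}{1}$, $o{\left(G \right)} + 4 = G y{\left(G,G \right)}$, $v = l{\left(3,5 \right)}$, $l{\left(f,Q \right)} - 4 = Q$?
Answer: $12468$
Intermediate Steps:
$l{\left(f,Q \right)} = 4 + Q$
$v = 9$ ($v = 4 + 5 = 9$)
$y{\left(U,m \right)} = 9$
$o{\left(G \right)} = -4 + 9 G$ ($o{\left(G \right)} = -4 + G 9 = -4 + 9 G$)
$P{\left(a,M \right)} = -51$ ($P{\left(a,M \right)} = - \frac{2}{1} + \frac{-4 + 9 \left(-5\right)}{1} = \left(-2\right) 1 + \left(-4 - 45\right) 1 = -2 - 49 = -51$)
$P{\left(12,-6 - -5 \right)} - -12519 = -51 - -12519 = -51 + 12519 = 12468$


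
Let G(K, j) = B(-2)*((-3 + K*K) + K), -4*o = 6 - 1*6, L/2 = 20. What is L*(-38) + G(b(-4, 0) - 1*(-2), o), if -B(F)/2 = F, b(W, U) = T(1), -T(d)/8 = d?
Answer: -1412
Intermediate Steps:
T(d) = -8*d
L = 40 (L = 2*20 = 40)
b(W, U) = -8 (b(W, U) = -8*1 = -8)
B(F) = -2*F
o = 0 (o = -(6 - 1*6)/4 = -(6 - 6)/4 = -¼*0 = 0)
G(K, j) = -12 + 4*K + 4*K² (G(K, j) = (-2*(-2))*((-3 + K*K) + K) = 4*((-3 + K²) + K) = 4*(-3 + K + K²) = -12 + 4*K + 4*K²)
L*(-38) + G(b(-4, 0) - 1*(-2), o) = 40*(-38) + (-12 + 4*(-8 - 1*(-2)) + 4*(-8 - 1*(-2))²) = -1520 + (-12 + 4*(-8 + 2) + 4*(-8 + 2)²) = -1520 + (-12 + 4*(-6) + 4*(-6)²) = -1520 + (-12 - 24 + 4*36) = -1520 + (-12 - 24 + 144) = -1520 + 108 = -1412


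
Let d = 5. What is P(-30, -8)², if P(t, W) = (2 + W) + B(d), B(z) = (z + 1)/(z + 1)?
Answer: 25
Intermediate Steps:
B(z) = 1 (B(z) = (1 + z)/(1 + z) = 1)
P(t, W) = 3 + W (P(t, W) = (2 + W) + 1 = 3 + W)
P(-30, -8)² = (3 - 8)² = (-5)² = 25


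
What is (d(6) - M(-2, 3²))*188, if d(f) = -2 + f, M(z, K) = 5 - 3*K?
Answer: 4888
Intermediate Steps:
(d(6) - M(-2, 3²))*188 = ((-2 + 6) - (5 - 3*3²))*188 = (4 - (5 - 3*9))*188 = (4 - (5 - 27))*188 = (4 - 1*(-22))*188 = (4 + 22)*188 = 26*188 = 4888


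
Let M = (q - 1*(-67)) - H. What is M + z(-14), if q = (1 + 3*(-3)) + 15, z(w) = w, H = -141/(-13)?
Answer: 639/13 ≈ 49.154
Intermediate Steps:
H = 141/13 (H = -141*(-1/13) = 141/13 ≈ 10.846)
q = 7 (q = (1 - 9) + 15 = -8 + 15 = 7)
M = 821/13 (M = (7 - 1*(-67)) - 1*141/13 = (7 + 67) - 141/13 = 74 - 141/13 = 821/13 ≈ 63.154)
M + z(-14) = 821/13 - 14 = 639/13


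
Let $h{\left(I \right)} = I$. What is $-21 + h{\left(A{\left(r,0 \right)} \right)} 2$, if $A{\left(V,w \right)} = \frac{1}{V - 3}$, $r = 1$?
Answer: $-22$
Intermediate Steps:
$A{\left(V,w \right)} = \frac{1}{-3 + V}$
$-21 + h{\left(A{\left(r,0 \right)} \right)} 2 = -21 + \frac{1}{-3 + 1} \cdot 2 = -21 + \frac{1}{-2} \cdot 2 = -21 - 1 = -22$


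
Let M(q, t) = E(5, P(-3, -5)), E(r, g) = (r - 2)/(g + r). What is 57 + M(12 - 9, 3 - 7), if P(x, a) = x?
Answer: 117/2 ≈ 58.500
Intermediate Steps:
E(r, g) = (-2 + r)/(g + r)
M(q, t) = 3/2 (M(q, t) = (-2 + 5)/(-3 + 5) = 3/2)
57 + M(12 - 9, 3 - 7) = 57 + 3/2 = 117/2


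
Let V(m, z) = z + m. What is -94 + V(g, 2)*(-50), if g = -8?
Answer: 206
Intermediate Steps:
V(m, z) = m + z
-94 + V(g, 2)*(-50) = -94 + (-8 + 2)*(-50) = -94 - 6*(-50) = -94 + 300 = 206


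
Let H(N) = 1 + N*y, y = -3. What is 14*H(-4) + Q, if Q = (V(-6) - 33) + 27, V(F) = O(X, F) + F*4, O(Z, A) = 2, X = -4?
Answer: 154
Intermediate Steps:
V(F) = 2 + 4*F (V(F) = 2 + F*4 = 2 + 4*F)
Q = -28 (Q = ((2 + 4*(-6)) - 33) + 27 = ((2 - 24) - 33) + 27 = (-22 - 33) + 27 = -55 + 27 = -28)
H(N) = 1 - 3*N (H(N) = 1 + N*(-3) = 1 - 3*N)
14*H(-4) + Q = 14*(1 - 3*(-4)) - 28 = 14*(1 + 12) - 28 = 14*13 - 28 = 182 - 28 = 154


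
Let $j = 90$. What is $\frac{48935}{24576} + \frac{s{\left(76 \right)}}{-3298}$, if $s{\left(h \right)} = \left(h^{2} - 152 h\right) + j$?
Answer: $\frac{150563383}{40525824} \approx 3.7152$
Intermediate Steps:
$s{\left(h \right)} = 90 + h^{2} - 152 h$ ($s{\left(h \right)} = \left(h^{2} - 152 h\right) + 90 = 90 + h^{2} - 152 h$)
$\frac{48935}{24576} + \frac{s{\left(76 \right)}}{-3298} = \frac{48935}{24576} + \frac{90 + 76^{2} - 11552}{-3298} = 48935 \cdot \frac{1}{24576} + \left(90 + 5776 - 11552\right) \left(- \frac{1}{3298}\right) = \frac{48935}{24576} - - \frac{2843}{1649} = \frac{48935}{24576} + \frac{2843}{1649} = \frac{150563383}{40525824}$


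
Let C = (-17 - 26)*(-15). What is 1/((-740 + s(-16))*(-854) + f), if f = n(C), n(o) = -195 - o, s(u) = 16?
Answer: 1/617456 ≈ 1.6195e-6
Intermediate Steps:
C = 645 (C = -43*(-15) = 645)
f = -840 (f = -195 - 1*645 = -195 - 645 = -840)
1/((-740 + s(-16))*(-854) + f) = 1/((-740 + 16)*(-854) - 840) = 1/(-724*(-854) - 840) = 1/(618296 - 840) = 1/617456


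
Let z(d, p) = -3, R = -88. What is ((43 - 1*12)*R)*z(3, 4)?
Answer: 8184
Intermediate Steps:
((43 - 1*12)*R)*z(3, 4) = ((43 - 1*12)*(-88))*(-3) = ((43 - 12)*(-88))*(-3) = (31*(-88))*(-3) = -2728*(-3) = 8184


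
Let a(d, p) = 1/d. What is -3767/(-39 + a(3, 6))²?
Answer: -33903/13456 ≈ -2.5195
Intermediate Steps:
-3767/(-39 + a(3, 6))² = -3767/(-39 + 1/3)² = -3767/(-39 + ⅓)² = -3767/((-116/3)²) = -3767/13456/9 = -3767*9/13456 = -33903/13456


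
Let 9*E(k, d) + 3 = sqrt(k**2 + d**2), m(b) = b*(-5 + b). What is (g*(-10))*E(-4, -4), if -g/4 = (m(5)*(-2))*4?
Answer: 0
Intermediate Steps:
g = 0 (g = -4*(5*(-5 + 5))*(-2)*4 = -4*(5*0)*(-2)*4 = -4*0*(-2)*4 = -0*4 = -4*0 = 0)
E(k, d) = -1/3 + sqrt(d**2 + k**2)/9 (E(k, d) = -1/3 + sqrt(k**2 + d**2)/9 = -1/3 + sqrt(d**2 + k**2)/9)
(g*(-10))*E(-4, -4) = (0*(-10))*(-1/3 + sqrt((-4)**2 + (-4)**2)/9) = 0*(-1/3 + sqrt(16 + 16)/9) = 0*(-1/3 + sqrt(32)/9) = 0*(-1/3 + (4*sqrt(2))/9) = 0*(-1/3 + 4*sqrt(2)/9) = 0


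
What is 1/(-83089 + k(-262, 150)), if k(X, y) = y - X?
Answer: -1/82677 ≈ -1.2095e-5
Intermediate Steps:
1/(-83089 + k(-262, 150)) = 1/(-83089 + (150 - 1*(-262))) = 1/(-83089 + (150 + 262)) = 1/(-83089 + 412) = 1/(-82677) = -1/82677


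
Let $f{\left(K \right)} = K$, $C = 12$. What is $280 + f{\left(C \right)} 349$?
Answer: $4468$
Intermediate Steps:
$280 + f{\left(C \right)} 349 = 280 + 12 \cdot 349 = 280 + 4188 = 4468$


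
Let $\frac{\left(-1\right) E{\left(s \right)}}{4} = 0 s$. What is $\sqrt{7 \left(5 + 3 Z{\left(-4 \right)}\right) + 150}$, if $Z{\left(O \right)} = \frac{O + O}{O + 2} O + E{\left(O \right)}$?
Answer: $i \sqrt{151} \approx 12.288 i$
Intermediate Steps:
$E{\left(s \right)} = 0$ ($E{\left(s \right)} = - 4 \cdot 0 s = \left(-4\right) 0 = 0$)
$Z{\left(O \right)} = \frac{2 O^{2}}{2 + O}$ ($Z{\left(O \right)} = \frac{O + O}{O + 2} O + 0 = \frac{2 O}{2 + O} O + 0 = \frac{2 O^{2}}{2 + O} + 0 = \frac{2 O^{2}}{2 + O}$)
$\sqrt{7 \left(5 + 3 Z{\left(-4 \right)}\right) + 150} = \sqrt{7 \left(5 + 3 \frac{2 \left(-4\right)^{2}}{2 - 4}\right) + 150} = \sqrt{7 \left(5 + 3 \cdot 2 \cdot 16 \frac{1}{-2}\right) + 150} = \sqrt{7 \left(5 + 3 \cdot 2 \cdot 16 \left(- \frac{1}{2}\right)\right) + 150} = \sqrt{7 \left(5 + 3 \left(-16\right)\right) + 150} = \sqrt{7 \left(5 - 48\right) + 150} = \sqrt{7 \left(-43\right) + 150} = \sqrt{-301 + 150} = \sqrt{-151} = i \sqrt{151}$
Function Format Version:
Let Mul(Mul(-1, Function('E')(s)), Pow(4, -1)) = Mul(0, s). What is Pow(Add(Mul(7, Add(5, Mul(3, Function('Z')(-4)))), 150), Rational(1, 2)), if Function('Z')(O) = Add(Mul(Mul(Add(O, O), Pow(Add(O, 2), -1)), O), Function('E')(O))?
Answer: Mul(I, Pow(151, Rational(1, 2))) ≈ Mul(12.288, I)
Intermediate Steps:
Function('E')(s) = 0 (Function('E')(s) = Mul(-4, Mul(0, s)) = Mul(-4, 0) = 0)
Function('Z')(O) = Mul(2, Pow(O, 2), Pow(Add(2, O), -1)) (Function('Z')(O) = Add(Mul(Mul(Add(O, O), Pow(Add(O, 2), -1)), O), 0) = Add(Mul(Mul(Mul(2, O), Pow(Add(2, O), -1)), O), 0) = Add(Mul(Mul(2, O, Pow(Add(2, O), -1)), O), 0) = Add(Mul(2, Pow(O, 2), Pow(Add(2, O), -1)), 0) = Mul(2, Pow(O, 2), Pow(Add(2, O), -1)))
Pow(Add(Mul(7, Add(5, Mul(3, Function('Z')(-4)))), 150), Rational(1, 2)) = Pow(Add(Mul(7, Add(5, Mul(3, Mul(2, Pow(-4, 2), Pow(Add(2, -4), -1))))), 150), Rational(1, 2)) = Pow(Add(Mul(7, Add(5, Mul(3, Mul(2, 16, Pow(-2, -1))))), 150), Rational(1, 2)) = Pow(Add(Mul(7, Add(5, Mul(3, Mul(2, 16, Rational(-1, 2))))), 150), Rational(1, 2)) = Pow(Add(Mul(7, Add(5, Mul(3, -16))), 150), Rational(1, 2)) = Pow(Add(Mul(7, Add(5, -48)), 150), Rational(1, 2)) = Pow(Add(Mul(7, -43), 150), Rational(1, 2)) = Pow(Add(-301, 150), Rational(1, 2)) = Pow(-151, Rational(1, 2)) = Mul(I, Pow(151, Rational(1, 2)))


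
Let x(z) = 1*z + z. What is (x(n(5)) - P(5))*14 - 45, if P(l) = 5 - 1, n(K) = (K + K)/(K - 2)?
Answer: -23/3 ≈ -7.6667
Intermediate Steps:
n(K) = 2*K/(-2 + K) (n(K) = (2*K)/(-2 + K) = 2*K/(-2 + K))
P(l) = 4
x(z) = 2*z (x(z) = z + z = 2*z)
(x(n(5)) - P(5))*14 - 45 = (2*(2*5/(-2 + 5)) - 1*4)*14 - 45 = (2*(2*5/3) - 4)*14 - 45 = (2*(2*5*(⅓)) - 4)*14 - 45 = (2*(10/3) - 4)*14 - 45 = (20/3 - 4)*14 - 45 = (8/3)*14 - 45 = 112/3 - 45 = -23/3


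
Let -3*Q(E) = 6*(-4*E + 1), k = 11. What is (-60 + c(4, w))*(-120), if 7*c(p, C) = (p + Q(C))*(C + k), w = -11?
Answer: 7200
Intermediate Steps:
Q(E) = -2 + 8*E (Q(E) = -2*(-4*E + 1) = -2*(1 - 4*E) = -(6 - 24*E)/3 = -2 + 8*E)
c(p, C) = (11 + C)*(-2 + p + 8*C)/7 (c(p, C) = ((p + (-2 + 8*C))*(C + 11))/7 = ((-2 + p + 8*C)*(11 + C))/7 = ((11 + C)*(-2 + p + 8*C))/7 = (11 + C)*(-2 + p + 8*C)/7)
(-60 + c(4, w))*(-120) = (-60 + (-22/7 + (8/7)*(-11)**2 + (11/7)*4 + (86/7)*(-11) + (1/7)*(-11)*4))*(-120) = (-60 + (-22/7 + (8/7)*121 + 44/7 - 946/7 - 44/7))*(-120) = (-60 + (-22/7 + 968/7 + 44/7 - 946/7 - 44/7))*(-120) = (-60 + 0)*(-120) = -60*(-120) = 7200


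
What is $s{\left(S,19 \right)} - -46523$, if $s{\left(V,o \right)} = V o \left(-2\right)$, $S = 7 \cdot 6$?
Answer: $44927$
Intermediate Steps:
$S = 42$
$s{\left(V,o \right)} = - 2 V o$
$s{\left(S,19 \right)} - -46523 = \left(-2\right) 42 \cdot 19 - -46523 = -1596 + 46523 = 44927$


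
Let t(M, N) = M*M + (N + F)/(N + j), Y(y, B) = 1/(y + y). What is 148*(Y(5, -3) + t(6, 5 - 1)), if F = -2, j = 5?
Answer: 241906/45 ≈ 5375.7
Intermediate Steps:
Y(y, B) = 1/(2*y)
t(M, N) = M² + (-2 + N)/(5 + N) (t(M, N) = M*M + (N - 2)/(N + 5) = M² + (-2 + N)/(5 + N))
148*(Y(5, -3) + t(6, 5 - 1)) = 148*((½)/5 + (-2 + (5 - 1) + 5*6² + (5 - 1)*6²)/(5 + (5 - 1))) = 148*((½)*(⅕) + (-2 + 4 + 5*36 + 4*36)/(5 + 4)) = 148*(⅒ + (-2 + 4 + 180 + 144)/9) = 148*(⅒ + (⅑)*326) = 148*(⅒ + 326/9) = 148*(3269/90) = 241906/45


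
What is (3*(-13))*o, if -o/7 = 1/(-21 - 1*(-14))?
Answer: -39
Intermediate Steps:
o = 1 (o = -7/(-21 - 1*(-14)) = -7/(-21 + 14) = -7/(-7) = -7*(-⅐) = 1)
(3*(-13))*o = (3*(-13))*1 = -39*1 = -39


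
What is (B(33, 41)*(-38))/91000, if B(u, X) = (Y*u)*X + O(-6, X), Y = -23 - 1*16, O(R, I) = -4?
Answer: 1002649/45500 ≈ 22.036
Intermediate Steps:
Y = -39 (Y = -23 - 16 = -39)
B(u, X) = -4 - 39*X*u (B(u, X) = (-39*u)*X - 4 = -39*X*u - 4 = -4 - 39*X*u)
(B(33, 41)*(-38))/91000 = ((-4 - 39*41*33)*(-38))/91000 = ((-4 - 52767)*(-38))*(1/91000) = -52771*(-38)*(1/91000) = 2005298*(1/91000) = 1002649/45500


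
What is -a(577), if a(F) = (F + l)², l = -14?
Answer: -316969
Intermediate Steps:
a(F) = (-14 + F)² (a(F) = (F - 14)² = (-14 + F)²)
-a(577) = -(-14 + 577)² = -1*563² = -1*316969 = -316969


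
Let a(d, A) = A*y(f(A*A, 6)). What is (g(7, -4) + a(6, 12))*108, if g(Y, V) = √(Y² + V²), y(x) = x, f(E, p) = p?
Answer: 7776 + 108*√65 ≈ 8646.7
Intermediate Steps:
a(d, A) = 6*A (a(d, A) = A*6 = 6*A)
g(Y, V) = √(V² + Y²)
(g(7, -4) + a(6, 12))*108 = (√((-4)² + 7²) + 6*12)*108 = (√(16 + 49) + 72)*108 = (√65 + 72)*108 = (72 + √65)*108 = 7776 + 108*√65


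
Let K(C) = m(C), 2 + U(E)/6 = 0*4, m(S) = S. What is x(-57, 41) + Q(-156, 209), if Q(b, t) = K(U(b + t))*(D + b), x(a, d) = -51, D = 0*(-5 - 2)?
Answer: 1821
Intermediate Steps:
D = 0 (D = 0*(-7) = 0)
U(E) = -12 (U(E) = -12 + 6*(0*4) = -12 + 6*0 = -12 + 0 = -12)
K(C) = C
Q(b, t) = -12*b (Q(b, t) = -12*(0 + b) = -12*b)
x(-57, 41) + Q(-156, 209) = -51 - 12*(-156) = -51 + 1872 = 1821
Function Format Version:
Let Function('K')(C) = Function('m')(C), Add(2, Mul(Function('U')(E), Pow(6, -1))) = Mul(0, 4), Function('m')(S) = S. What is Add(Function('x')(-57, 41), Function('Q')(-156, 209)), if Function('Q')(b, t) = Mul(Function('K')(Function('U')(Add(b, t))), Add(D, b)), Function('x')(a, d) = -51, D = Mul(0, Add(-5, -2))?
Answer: 1821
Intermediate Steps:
D = 0 (D = Mul(0, -7) = 0)
Function('U')(E) = -12 (Function('U')(E) = Add(-12, Mul(6, Mul(0, 4))) = Add(-12, Mul(6, 0)) = Add(-12, 0) = -12)
Function('K')(C) = C
Function('Q')(b, t) = Mul(-12, b) (Function('Q')(b, t) = Mul(-12, Add(0, b)) = Mul(-12, b))
Add(Function('x')(-57, 41), Function('Q')(-156, 209)) = Add(-51, Mul(-12, -156)) = Add(-51, 1872) = 1821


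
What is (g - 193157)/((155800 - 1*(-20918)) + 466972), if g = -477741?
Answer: -335449/321845 ≈ -1.0423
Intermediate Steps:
(g - 193157)/((155800 - 1*(-20918)) + 466972) = (-477741 - 193157)/((155800 - 1*(-20918)) + 466972) = -670898/((155800 + 20918) + 466972) = -670898/(176718 + 466972) = -670898/643690 = -670898*1/643690 = -335449/321845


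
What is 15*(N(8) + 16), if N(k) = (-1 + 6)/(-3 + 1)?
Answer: 405/2 ≈ 202.50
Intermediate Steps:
N(k) = -5/2 (N(k) = 5/(-2) = 5*(-½) = -5/2)
15*(N(8) + 16) = 15*(-5/2 + 16) = 15*(27/2) = 405/2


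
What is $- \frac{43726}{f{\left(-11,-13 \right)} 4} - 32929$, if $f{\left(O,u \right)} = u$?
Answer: $- \frac{834291}{26} \approx -32088.0$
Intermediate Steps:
$- \frac{43726}{f{\left(-11,-13 \right)} 4} - 32929 = - \frac{43726}{\left(-13\right) 4} - 32929 = - \frac{43726}{-52} - 32929 = \left(-43726\right) \left(- \frac{1}{52}\right) - 32929 = \frac{21863}{26} - 32929 = - \frac{834291}{26}$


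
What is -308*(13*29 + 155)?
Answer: -163856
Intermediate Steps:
-308*(13*29 + 155) = -308*(377 + 155) = -308*532 = -163856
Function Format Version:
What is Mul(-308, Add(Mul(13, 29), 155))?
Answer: -163856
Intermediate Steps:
Mul(-308, Add(Mul(13, 29), 155)) = Mul(-308, Add(377, 155)) = Mul(-308, 532) = -163856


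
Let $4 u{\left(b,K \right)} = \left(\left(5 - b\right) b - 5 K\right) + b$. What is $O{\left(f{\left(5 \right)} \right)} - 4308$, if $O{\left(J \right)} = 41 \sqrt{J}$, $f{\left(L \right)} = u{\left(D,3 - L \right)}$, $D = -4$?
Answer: $-4308 + \frac{41 i \sqrt{30}}{2} \approx -4308.0 + 112.28 i$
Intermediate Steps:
$u{\left(b,K \right)} = - \frac{5 K}{4} + \frac{b}{4} + \frac{b \left(5 - b\right)}{4}$ ($u{\left(b,K \right)} = \frac{\left(\left(5 - b\right) b - 5 K\right) + b}{4} = \frac{\left(b \left(5 - b\right) - 5 K\right) + b}{4} = \frac{\left(- 5 K + b \left(5 - b\right)\right) + b}{4} = \frac{b - 5 K + b \left(5 - b\right)}{4} = - \frac{5 K}{4} + \frac{b}{4} + \frac{b \left(5 - b\right)}{4}$)
$f{\left(L \right)} = - \frac{55}{4} + \frac{5 L}{4}$ ($f{\left(L \right)} = - \frac{5 \left(3 - L\right)}{4} - \frac{\left(-4\right)^{2}}{4} + \frac{3}{2} \left(-4\right) = \left(- \frac{15}{4} + \frac{5 L}{4}\right) - 4 - 6 = - \frac{55}{4} + \frac{5 L}{4}$)
$O{\left(f{\left(5 \right)} \right)} - 4308 = 41 \sqrt{- \frac{55}{4} + \frac{5}{4} \cdot 5} - 4308 = 41 \sqrt{- \frac{55}{4} + \frac{25}{4}} - 4308 = 41 \sqrt{- \frac{15}{2}} - 4308 = 41 \frac{i \sqrt{30}}{2} - 4308 = \frac{41 i \sqrt{30}}{2} - 4308 = -4308 + \frac{41 i \sqrt{30}}{2}$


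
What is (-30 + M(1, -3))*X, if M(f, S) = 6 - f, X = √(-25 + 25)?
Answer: 0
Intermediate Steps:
X = 0 (X = √0 = 0)
(-30 + M(1, -3))*X = (-30 + (6 - 1*1))*0 = (-30 + (6 - 1))*0 = (-30 + 5)*0 = -25*0 = 0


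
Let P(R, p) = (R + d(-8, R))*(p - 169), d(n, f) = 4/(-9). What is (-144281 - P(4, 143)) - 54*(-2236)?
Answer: -211001/9 ≈ -23445.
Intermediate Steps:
d(n, f) = -4/9 (d(n, f) = 4*(-1/9) = -4/9)
P(R, p) = (-169 + p)*(-4/9 + R) (P(R, p) = (R - 4/9)*(p - 169) = (-4/9 + R)*(-169 + p) = (-169 + p)*(-4/9 + R))
(-144281 - P(4, 143)) - 54*(-2236) = (-144281 - (676/9 - 169*4 - 4/9*143 + 4*143)) - 54*(-2236) = (-144281 - (676/9 - 676 - 572/9 + 572)) + 120744 = (-144281 - 1*(-832/9)) + 120744 = (-144281 + 832/9) + 120744 = -1297697/9 + 120744 = -211001/9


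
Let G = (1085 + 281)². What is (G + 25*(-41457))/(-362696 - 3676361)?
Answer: -829531/4039057 ≈ -0.20538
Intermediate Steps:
G = 1865956 (G = 1366² = 1865956)
(G + 25*(-41457))/(-362696 - 3676361) = (1865956 + 25*(-41457))/(-362696 - 3676361) = (1865956 - 1036425)/(-4039057) = 829531*(-1/4039057) = -829531/4039057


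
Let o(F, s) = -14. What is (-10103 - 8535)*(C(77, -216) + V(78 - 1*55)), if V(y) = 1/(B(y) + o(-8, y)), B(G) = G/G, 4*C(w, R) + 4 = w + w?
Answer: -9067387/13 ≈ -6.9749e+5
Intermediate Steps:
C(w, R) = -1 + w/2 (C(w, R) = -1 + (w + w)/4 = -1 + (2*w)/4 = -1 + w/2)
B(G) = 1
V(y) = -1/13 (V(y) = 1/(1 - 14) = 1/(-13) = -1/13)
(-10103 - 8535)*(C(77, -216) + V(78 - 1*55)) = (-10103 - 8535)*((-1 + (1/2)*77) - 1/13) = -18638*((-1 + 77/2) - 1/13) = -18638*(75/2 - 1/13) = -18638*973/26 = -9067387/13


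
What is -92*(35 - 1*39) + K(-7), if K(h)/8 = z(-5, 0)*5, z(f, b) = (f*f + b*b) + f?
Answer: 1168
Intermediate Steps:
z(f, b) = f + b**2 + f**2 (z(f, b) = (f**2 + b**2) + f = (b**2 + f**2) + f = f + b**2 + f**2)
K(h) = 800 (K(h) = 8*((-5 + 0**2 + (-5)**2)*5) = 8*((-5 + 0 + 25)*5) = 8*(20*5) = 8*100 = 800)
-92*(35 - 1*39) + K(-7) = -92*(35 - 1*39) + 800 = -92*(35 - 39) + 800 = -92*(-4) + 800 = 368 + 800 = 1168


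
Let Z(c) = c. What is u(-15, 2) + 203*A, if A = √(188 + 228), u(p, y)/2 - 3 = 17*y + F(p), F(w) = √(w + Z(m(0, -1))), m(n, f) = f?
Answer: 74 + 8*I + 812*√26 ≈ 4214.4 + 8.0*I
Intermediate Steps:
F(w) = √(-1 + w) (F(w) = √(w - 1) = √(-1 + w))
u(p, y) = 6 + 2*√(-1 + p) + 34*y (u(p, y) = 6 + 2*(17*y + √(-1 + p)) = 6 + 2*(√(-1 + p) + 17*y) = 6 + (2*√(-1 + p) + 34*y) = 6 + 2*√(-1 + p) + 34*y)
A = 4*√26 (A = √416 = 4*√26 ≈ 20.396)
u(-15, 2) + 203*A = (6 + 2*√(-1 - 15) + 34*2) + 203*(4*√26) = (6 + 2*√(-16) + 68) + 812*√26 = (6 + 2*(4*I) + 68) + 812*√26 = (6 + 8*I + 68) + 812*√26 = (74 + 8*I) + 812*√26 = 74 + 8*I + 812*√26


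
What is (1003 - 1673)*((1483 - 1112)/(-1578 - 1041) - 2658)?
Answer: 4664320910/2619 ≈ 1.7810e+6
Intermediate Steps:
(1003 - 1673)*((1483 - 1112)/(-1578 - 1041) - 2658) = -670*(371/(-2619) - 2658) = -670*(371*(-1/2619) - 2658) = -670*(-371/2619 - 2658) = -670*(-6961673/2619) = 4664320910/2619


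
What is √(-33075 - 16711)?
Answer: I*√49786 ≈ 223.13*I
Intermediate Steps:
√(-33075 - 16711) = √(-49786) = I*√49786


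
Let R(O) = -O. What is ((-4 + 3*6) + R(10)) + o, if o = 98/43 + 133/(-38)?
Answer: 239/86 ≈ 2.7791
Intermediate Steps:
o = -105/86 (o = 98*(1/43) + 133*(-1/38) = 98/43 - 7/2 = -105/86 ≈ -1.2209)
((-4 + 3*6) + R(10)) + o = ((-4 + 3*6) - 1*10) - 105/86 = ((-4 + 18) - 10) - 105/86 = (14 - 10) - 105/86 = 4 - 105/86 = 239/86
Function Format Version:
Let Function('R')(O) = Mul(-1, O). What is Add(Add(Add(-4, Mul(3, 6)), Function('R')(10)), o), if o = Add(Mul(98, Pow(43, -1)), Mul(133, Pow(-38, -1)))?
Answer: Rational(239, 86) ≈ 2.7791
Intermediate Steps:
o = Rational(-105, 86) (o = Add(Mul(98, Rational(1, 43)), Mul(133, Rational(-1, 38))) = Add(Rational(98, 43), Rational(-7, 2)) = Rational(-105, 86) ≈ -1.2209)
Add(Add(Add(-4, Mul(3, 6)), Function('R')(10)), o) = Add(Add(Add(-4, Mul(3, 6)), Mul(-1, 10)), Rational(-105, 86)) = Add(Add(Add(-4, 18), -10), Rational(-105, 86)) = Add(Add(14, -10), Rational(-105, 86)) = Add(4, Rational(-105, 86)) = Rational(239, 86)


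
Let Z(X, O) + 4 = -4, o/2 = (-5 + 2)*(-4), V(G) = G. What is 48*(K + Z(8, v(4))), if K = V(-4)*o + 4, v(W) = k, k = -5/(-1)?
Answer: -4800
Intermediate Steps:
k = 5 (k = -5*(-1) = 5)
o = 24 (o = 2*((-5 + 2)*(-4)) = 2*(-3*(-4)) = 2*12 = 24)
v(W) = 5
Z(X, O) = -8 (Z(X, O) = -4 - 4 = -8)
K = -92 (K = -4*24 + 4 = -96 + 4 = -92)
48*(K + Z(8, v(4))) = 48*(-92 - 8) = 48*(-100) = -4800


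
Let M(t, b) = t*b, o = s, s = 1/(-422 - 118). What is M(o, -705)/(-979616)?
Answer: -47/35266176 ≈ -1.3327e-6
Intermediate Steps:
s = -1/540 (s = 1/(-540) = -1/540 ≈ -0.0018519)
o = -1/540 ≈ -0.0018519
M(t, b) = b*t
M(o, -705)/(-979616) = -705*(-1/540)/(-979616) = (47/36)*(-1/979616) = -47/35266176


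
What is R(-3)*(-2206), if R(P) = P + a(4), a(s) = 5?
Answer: -4412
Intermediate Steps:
R(P) = 5 + P (R(P) = P + 5 = 5 + P)
R(-3)*(-2206) = (5 - 3)*(-2206) = 2*(-2206) = -4412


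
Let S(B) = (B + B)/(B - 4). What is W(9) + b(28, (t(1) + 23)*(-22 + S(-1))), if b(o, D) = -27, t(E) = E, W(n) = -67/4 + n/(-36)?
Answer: -44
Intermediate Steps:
W(n) = -67/4 - n/36 (W(n) = -67*1/4 + n*(-1/36) = -67/4 - n/36)
S(B) = 2*B/(-4 + B) (S(B) = (2*B)/(-4 + B) = 2*B/(-4 + B))
W(9) + b(28, (t(1) + 23)*(-22 + S(-1))) = (-67/4 - 1/36*9) - 27 = (-67/4 - 1/4) - 27 = -17 - 27 = -44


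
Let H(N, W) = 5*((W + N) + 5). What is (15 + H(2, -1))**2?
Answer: 2025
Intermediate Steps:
H(N, W) = 25 + 5*N + 5*W (H(N, W) = 5*((N + W) + 5) = 5*(5 + N + W) = 25 + 5*N + 5*W)
(15 + H(2, -1))**2 = (15 + (25 + 5*2 + 5*(-1)))**2 = (15 + (25 + 10 - 5))**2 = (15 + 30)**2 = 45**2 = 2025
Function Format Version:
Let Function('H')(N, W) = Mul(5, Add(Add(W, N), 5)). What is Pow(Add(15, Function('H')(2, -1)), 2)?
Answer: 2025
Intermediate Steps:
Function('H')(N, W) = Add(25, Mul(5, N), Mul(5, W)) (Function('H')(N, W) = Mul(5, Add(Add(N, W), 5)) = Mul(5, Add(5, N, W)) = Add(25, Mul(5, N), Mul(5, W)))
Pow(Add(15, Function('H')(2, -1)), 2) = Pow(Add(15, Add(25, Mul(5, 2), Mul(5, -1))), 2) = Pow(Add(15, Add(25, 10, -5)), 2) = Pow(Add(15, 30), 2) = Pow(45, 2) = 2025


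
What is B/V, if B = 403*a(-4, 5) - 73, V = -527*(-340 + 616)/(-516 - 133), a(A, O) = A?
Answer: -1093565/145452 ≈ -7.5184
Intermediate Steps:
V = 145452/649 (V = -145452/(-649) = -145452*(-1)/649 = -527*(-276/649) = 145452/649 ≈ 224.12)
B = -1685 (B = 403*(-4) - 73 = -1612 - 73 = -1685)
B/V = -1685/145452/649 = -1685*649/145452 = -1093565/145452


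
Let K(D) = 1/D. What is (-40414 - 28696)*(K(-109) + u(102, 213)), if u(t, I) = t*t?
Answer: -78373158850/109 ≈ -7.1902e+8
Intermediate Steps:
u(t, I) = t**2
(-40414 - 28696)*(K(-109) + u(102, 213)) = (-40414 - 28696)*(1/(-109) + 102**2) = -69110*(-1/109 + 10404) = -69110*1134035/109 = -78373158850/109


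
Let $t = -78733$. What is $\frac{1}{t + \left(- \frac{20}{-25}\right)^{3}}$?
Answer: $- \frac{125}{9841561} \approx -1.2701 \cdot 10^{-5}$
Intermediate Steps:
$\frac{1}{t + \left(- \frac{20}{-25}\right)^{3}} = \frac{1}{-78733 + \left(- \frac{20}{-25}\right)^{3}} = \frac{1}{-78733 + \left(\left(-20\right) \left(- \frac{1}{25}\right)\right)^{3}} = \frac{1}{-78733 + \left(\frac{4}{5}\right)^{3}} = \frac{1}{-78733 + \frac{64}{125}} = \frac{1}{- \frac{9841561}{125}} = - \frac{125}{9841561}$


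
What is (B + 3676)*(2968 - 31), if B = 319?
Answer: 11733315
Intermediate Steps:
(B + 3676)*(2968 - 31) = (319 + 3676)*(2968 - 31) = 3995*2937 = 11733315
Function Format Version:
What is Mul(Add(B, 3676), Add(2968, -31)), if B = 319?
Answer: 11733315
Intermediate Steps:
Mul(Add(B, 3676), Add(2968, -31)) = Mul(Add(319, 3676), Add(2968, -31)) = Mul(3995, 2937) = 11733315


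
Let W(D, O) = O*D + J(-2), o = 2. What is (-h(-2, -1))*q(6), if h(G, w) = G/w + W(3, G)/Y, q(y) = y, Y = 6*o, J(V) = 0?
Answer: -9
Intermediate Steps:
Y = 12 (Y = 6*2 = 12)
W(D, O) = D*O (W(D, O) = O*D + 0 = D*O + 0 = D*O)
h(G, w) = G/4 + G/w (h(G, w) = G/w + (3*G)/12 = G/w + (3*G)*(1/12) = G/w + G/4 = G/4 + G/w)
(-h(-2, -1))*q(6) = -((¼)*(-2) - 2/(-1))*6 = -(-½ - 2*(-1))*6 = -(-½ + 2)*6 = -1*3/2*6 = -3/2*6 = -9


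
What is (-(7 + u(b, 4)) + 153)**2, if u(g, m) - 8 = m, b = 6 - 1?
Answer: 17956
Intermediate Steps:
b = 5
u(g, m) = 8 + m
(-(7 + u(b, 4)) + 153)**2 = (-(7 + (8 + 4)) + 153)**2 = (-(7 + 12) + 153)**2 = (-1*19 + 153)**2 = (-19 + 153)**2 = 134**2 = 17956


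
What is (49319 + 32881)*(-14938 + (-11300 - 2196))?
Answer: -2337274800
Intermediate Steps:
(49319 + 32881)*(-14938 + (-11300 - 2196)) = 82200*(-14938 - 13496) = 82200*(-28434) = -2337274800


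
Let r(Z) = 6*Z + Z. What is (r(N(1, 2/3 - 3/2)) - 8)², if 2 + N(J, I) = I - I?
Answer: 484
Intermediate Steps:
N(J, I) = -2 (N(J, I) = -2 + (I - I) = -2 + 0 = -2)
r(Z) = 7*Z
(r(N(1, 2/3 - 3/2)) - 8)² = (7*(-2) - 8)² = (-14 - 8)² = (-22)² = 484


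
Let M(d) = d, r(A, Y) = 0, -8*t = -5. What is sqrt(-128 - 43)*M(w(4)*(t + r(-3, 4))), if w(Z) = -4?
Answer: -15*I*sqrt(19)/2 ≈ -32.692*I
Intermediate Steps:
t = 5/8 (t = -1/8*(-5) = 5/8 ≈ 0.62500)
sqrt(-128 - 43)*M(w(4)*(t + r(-3, 4))) = sqrt(-128 - 43)*(-4*(5/8 + 0)) = sqrt(-171)*(-4*5/8) = (3*I*sqrt(19))*(-5/2) = -15*I*sqrt(19)/2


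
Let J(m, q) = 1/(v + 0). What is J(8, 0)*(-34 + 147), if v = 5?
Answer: 113/5 ≈ 22.600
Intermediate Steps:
J(m, q) = ⅕ (J(m, q) = 1/(5 + 0) = 1/5 = ⅕)
J(8, 0)*(-34 + 147) = (-34 + 147)/5 = (⅕)*113 = 113/5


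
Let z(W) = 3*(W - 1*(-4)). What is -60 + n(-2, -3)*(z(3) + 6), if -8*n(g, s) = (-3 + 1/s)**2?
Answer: -195/2 ≈ -97.500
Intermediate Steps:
z(W) = 12 + 3*W (z(W) = 3*(W + 4) = 3*(4 + W) = 12 + 3*W)
n(g, s) = -(-3 + 1/s)**2/8
-60 + n(-2, -3)*(z(3) + 6) = -60 + (-1/8*(-1 + 3*(-3))**2/(-3)**2)*((12 + 3*3) + 6) = -60 + (-1/8*1/9*(-1 - 9)**2)*((12 + 9) + 6) = -60 + (-1/8*1/9*(-10)**2)*(21 + 6) = -60 - 1/8*1/9*100*27 = -60 - 25/18*27 = -60 - 75/2 = -195/2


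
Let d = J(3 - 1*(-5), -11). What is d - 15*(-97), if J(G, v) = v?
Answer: 1444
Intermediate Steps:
d = -11
d - 15*(-97) = -11 - 15*(-97) = -11 + 1455 = 1444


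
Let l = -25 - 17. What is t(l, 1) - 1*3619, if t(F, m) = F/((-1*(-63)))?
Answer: -10859/3 ≈ -3619.7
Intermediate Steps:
l = -42
t(F, m) = F/63
t(l, 1) - 1*3619 = (1/63)*(-42) - 1*3619 = -⅔ - 3619 = -10859/3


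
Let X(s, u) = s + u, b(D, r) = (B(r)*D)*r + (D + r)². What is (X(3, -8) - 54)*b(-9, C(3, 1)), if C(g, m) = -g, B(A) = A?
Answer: -3717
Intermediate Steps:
b(D, r) = (D + r)² + D*r² (b(D, r) = (r*D)*r + (D + r)² = (D*r)*r + (D + r)² = D*r² + (D + r)² = (D + r)² + D*r²)
(X(3, -8) - 54)*b(-9, C(3, 1)) = ((3 - 8) - 54)*((-9 - 1*3)² - 9*(-1*3)²) = (-5 - 54)*((-9 - 3)² - 9*(-3)²) = -59*((-12)² - 9*9) = -59*(144 - 81) = -59*63 = -3717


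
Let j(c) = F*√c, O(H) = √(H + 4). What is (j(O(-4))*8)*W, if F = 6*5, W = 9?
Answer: 0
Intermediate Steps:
F = 30
O(H) = √(4 + H)
j(c) = 30*√c
(j(O(-4))*8)*W = ((30*√(√(4 - 4)))*8)*9 = ((30*√(√0))*8)*9 = ((30*√0)*8)*9 = ((30*0)*8)*9 = (0*8)*9 = 0*9 = 0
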